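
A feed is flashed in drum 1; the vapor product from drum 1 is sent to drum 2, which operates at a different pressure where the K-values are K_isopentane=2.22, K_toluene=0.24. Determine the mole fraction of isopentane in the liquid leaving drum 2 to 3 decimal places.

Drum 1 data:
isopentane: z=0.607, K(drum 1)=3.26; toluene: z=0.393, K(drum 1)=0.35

x_isopentane (drum 2) = 0.384

Drum 1:
Let ψ₁ = V/F and solve Σ zᵢ(Kᵢ−1)/(1+ψ₁(Kᵢ−1)) = 0.
g(0) = ΣzᵢKᵢ − 1 = 1.116 and g(1) = 1 − Σzᵢ/Kᵢ = -0.309, so a root lies in (0, 1).
Binary case is linear: z₁(K₁−1)(1+ψ₁(K₂−1)) + z₂(K₂−1)(1+ψ₁(K₁−1)) = 0
⇒ ψ₁ = [z₁(K₁−1)+z₂(K₂−1)] / [−(K₁−1)(K₂−1)] = 1.1164/1.4690 = 0.760
Drum-1 compositions:
  isopentane: x = 0.223, y = 0.728
  toluene: x = 0.777, y = 0.272
Drum-2 feed = drum-1 vapor: z₂ = (0.7282, 0.2718).
Drum 2:
Newton–Raphson from ψ₂ = 0.5:
  ψ₂ = 0.500: g = 0.2186, g' = -0.827 → ψ₂ = 0.764
  ψ₂ = 0.764: g = -0.0334, g' = -1.184 → ψ₂ = 0.736
  ψ₂ = 0.736: g = -0.0011, g' = -1.110 → ψ₂ = 0.735
Converged at ψ₂ = 0.735.
  isopentane: x = 0.384, y = 0.852
  toluene: x = 0.616, y = 0.148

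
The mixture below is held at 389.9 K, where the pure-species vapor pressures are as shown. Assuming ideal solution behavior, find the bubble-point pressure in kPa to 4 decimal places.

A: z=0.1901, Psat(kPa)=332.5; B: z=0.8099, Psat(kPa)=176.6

Pbub = 206.2366 kPa

At the bubble point ψ → 0, so ΣzᵢKᵢ = 1 with Kᵢ = Pᵢˢᵃᵗ/P ⇒ P = ΣzᵢPᵢˢᵃᵗ.
P = 0.1901·332.5 + 0.8099·176.6 = 206.2366 kPa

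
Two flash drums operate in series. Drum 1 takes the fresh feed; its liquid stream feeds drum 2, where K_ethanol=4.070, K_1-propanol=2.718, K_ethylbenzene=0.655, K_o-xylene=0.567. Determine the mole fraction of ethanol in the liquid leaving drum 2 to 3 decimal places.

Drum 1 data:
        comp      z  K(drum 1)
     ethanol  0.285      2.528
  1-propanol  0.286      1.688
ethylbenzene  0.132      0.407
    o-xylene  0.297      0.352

Drum 1:
Rachford–Rice: g(ψ₁) = Σ zᵢ(Kᵢ−1)/(1+ψ₁(Kᵢ−1)) = 0.
g(0) = ΣzᵢKᵢ − 1 = 0.362 and g(1) = 1 − Σzᵢ/Kᵢ = -0.450, so a root lies in (0, 1).
Iterate (Newton) starting at ψ₁ = 0.5:
  ψ₁ = 0.500: g = -0.0027, g' = -0.655 → ψ₁ = 0.496
Converged at ψ₁ = 0.496.
Drum-1 compositions:
  ethanol: x = 0.162, y = 0.410
  1-propanol: x = 0.213, y = 0.360
  ethylbenzene: x = 0.187, y = 0.076
  o-xylene: x = 0.438, y = 0.154
Drum-2 feed = drum-1 liquid: z₂ = (0.1621, 0.2132, 0.1870, 0.4376).
Drum 2:
Rachford–Rice: g(ψ₂) = Σ zᵢ(Kᵢ−1)/(1+ψ₂(Kᵢ−1)) = 0.
g(0) = ΣzᵢKᵢ − 1 = 0.610 and g(1) = 1 − Σzᵢ/Kᵢ = -0.176, so a root lies in (0, 1).
Newton–Raphson from ψ₂ = 0.63:
  ψ₂ = 0.630: g = 0.0026, g' = -0.514 → ψ₂ = 0.635
Converged at ψ₂ = 0.635.
  ethanol: x = 0.055, y = 0.224
  1-propanol: x = 0.102, y = 0.277
  ethylbenzene: x = 0.239, y = 0.157
  o-xylene: x = 0.604, y = 0.342

x_ethanol (drum 2) = 0.055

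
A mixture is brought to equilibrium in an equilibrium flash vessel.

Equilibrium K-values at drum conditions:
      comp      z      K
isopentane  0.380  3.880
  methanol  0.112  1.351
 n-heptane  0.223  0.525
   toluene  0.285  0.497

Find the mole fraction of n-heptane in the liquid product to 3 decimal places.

Let ψ = V/F and solve Σ zᵢ(Kᵢ−1)/(1+ψ(Kᵢ−1)) = 0.
g(0) = ΣzᵢKᵢ − 1 = 0.884 and g(1) = 1 − Σzᵢ/Kᵢ = -0.179, so a root lies in (0, 1).
Newton–Raphson from ψ = 0.5:
  ψ = 0.500: g = 0.1515, g' = -0.755 → ψ = 0.701
  ψ = 0.701: g = 0.0140, g' = -0.640 → ψ = 0.723
Converged at ψ = 0.723.
Compositions from xᵢ = zᵢ/(1+ψ(Kᵢ−1)), yᵢ = Kᵢxᵢ:
  isopentane: x = 0.123, y = 0.478
  methanol: x = 0.089, y = 0.121
  n-heptane: x = 0.340, y = 0.178
  toluene: x = 0.448, y = 0.223

x_n-heptane = 0.340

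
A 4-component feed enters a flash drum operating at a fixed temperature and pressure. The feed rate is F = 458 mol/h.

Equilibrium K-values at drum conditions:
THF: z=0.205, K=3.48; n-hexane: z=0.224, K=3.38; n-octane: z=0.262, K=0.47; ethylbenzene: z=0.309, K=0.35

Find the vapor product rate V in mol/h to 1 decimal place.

Newton iteration, V/F⁰ = 0.5:
  V/F = 0.500: g = -0.0161, g' = -0.939 → V/F = 0.483
Converged at V/F = 0.483.
Then V = V/F·F = 0.4829·458 = 221.2 mol/h and L = F − V = 236.8 mol/h.

V = 221.2 mol/h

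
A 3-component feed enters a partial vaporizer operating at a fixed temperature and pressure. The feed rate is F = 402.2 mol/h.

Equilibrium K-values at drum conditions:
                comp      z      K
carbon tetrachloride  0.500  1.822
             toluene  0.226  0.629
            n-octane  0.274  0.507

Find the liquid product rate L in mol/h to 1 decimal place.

Let ψ = V/F and solve Σ zᵢ(Kᵢ−1)/(1+ψ(Kᵢ−1)) = 0.
g(0) = ΣzᵢKᵢ − 1 = 0.192 and g(1) = 1 − Σzᵢ/Kᵢ = -0.174, so a root lies in (0, 1).
Newton iteration, ψ⁰ = 0.37:
  ψ = 0.370: g = 0.0527, g' = -0.340 → ψ = 0.525
  ψ = 0.525: g = 0.0007, g' = -0.334 → ψ = 0.527
Converged at ψ = 0.527.
Then V = ψ·F = 0.5272·402.2 = 212.0 mol/h and L = F − V = 190.2 mol/h.

L = 190.2 mol/h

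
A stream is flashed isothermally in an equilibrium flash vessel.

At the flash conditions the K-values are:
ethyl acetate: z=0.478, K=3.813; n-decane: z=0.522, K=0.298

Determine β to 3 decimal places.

β = 0.495

Binary case is linear: z₁(K₁−1)(1+β(K₂−1)) + z₂(K₂−1)(1+β(K₁−1)) = 0
⇒ β = [z₁(K₁−1)+z₂(K₂−1)] / [−(K₁−1)(K₂−1)] = 0.9782/1.9747 = 0.495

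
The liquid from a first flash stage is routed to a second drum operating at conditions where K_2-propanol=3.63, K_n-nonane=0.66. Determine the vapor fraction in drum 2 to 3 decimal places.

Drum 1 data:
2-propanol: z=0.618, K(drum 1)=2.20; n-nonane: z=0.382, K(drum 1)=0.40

Drum 1:
Binary case is linear: z₁(K₁−1)(1+ψ₁(K₂−1)) + z₂(K₂−1)(1+ψ₁(K₁−1)) = 0
⇒ ψ₁ = [z₁(K₁−1)+z₂(K₂−1)] / [−(K₁−1)(K₂−1)] = 0.5124/0.7200 = 0.712
Drum-1 compositions:
  2-propanol: x = 0.333, y = 0.733
  n-nonane: x = 0.667, y = 0.267
Drum-2 feed = drum-1 liquid: z₂ = (0.3333, 0.6667).
Drum 2:
Rachford–Rice: g(ψ₂) = Σ zᵢ(Kᵢ−1)/(1+ψ₂(Kᵢ−1)) = 0.
Check two-phase: ΣzᵢKᵢ = 1.650 > 1 and Σzᵢ/Kᵢ = 1.102 > 1, so g(0) = 0.650 > 0 and g(1) = -0.102 < 0.
Iterate (Newton) starting at ψ₂ = 0.67:
  ψ₂ = 0.670: g = 0.0239, g' = -0.431 → ψ₂ = 0.725
  ψ₂ = 0.725: g = 0.0007, g' = -0.409 → ψ₂ = 0.727
Converged at ψ₂ = 0.727.
  2-propanol: x = 0.114, y = 0.416
  n-nonane: x = 0.886, y = 0.584

V/F (drum 2) = 0.727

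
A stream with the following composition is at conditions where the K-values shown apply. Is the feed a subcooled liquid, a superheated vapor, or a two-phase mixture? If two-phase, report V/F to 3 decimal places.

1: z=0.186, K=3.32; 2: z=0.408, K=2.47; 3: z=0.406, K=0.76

ΣzᵢKᵢ = 1.934; Σzᵢ/Kᵢ = 0.755.
Since Σzᵢ/Kᵢ < 1 the mixture is above its dew point — single vapor phase.

superheated vapor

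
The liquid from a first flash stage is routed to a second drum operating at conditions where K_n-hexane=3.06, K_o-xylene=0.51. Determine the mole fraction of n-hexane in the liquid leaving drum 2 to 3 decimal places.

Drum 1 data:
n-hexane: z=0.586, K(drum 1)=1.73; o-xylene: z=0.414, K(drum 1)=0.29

x_n-hexane (drum 2) = 0.192

Drum 1:
Material balance + equilibrium reduce to Σ zᵢ(Kᵢ−1)/(1+ψ₁(Kᵢ−1)) = 0.
g(0) = ΣzᵢKᵢ − 1 = 0.134 and g(1) = 1 − Σzᵢ/Kᵢ = -0.766, so a root lies in (0, 1).
Newton–Raphson from ψ₁ = 0.34:
  ψ₁ = 0.340: g = -0.0448, g' = -0.563 → ψ₁ = 0.261
  ψ₁ = 0.261: g = -0.0012, g' = -0.535 → ψ₁ = 0.258
Converged at ψ₁ = 0.258.
Drum-1 compositions:
  n-hexane: x = 0.493, y = 0.853
  o-xylene: x = 0.507, y = 0.147
Drum-2 feed = drum-1 liquid: z₂ = (0.4931, 0.5069).
Drum 2:
Material balance + equilibrium reduce to Σ zᵢ(Kᵢ−1)/(1+ψ₂(Kᵢ−1)) = 0.
Feasibility: ΣzᵢKᵢ = 1.767, Σzᵢ/Kᵢ = 1.155 — both > 1, two phases present.
Newton iteration, ψ₂⁰ = 0.5:
  ψ₂ = 0.500: g = 0.1713, g' = -0.721 → ψ₂ = 0.738
  ψ₂ = 0.738: g = 0.0142, g' = -0.628 → ψ₂ = 0.760
Converged at ψ₂ = 0.760.
  n-hexane: x = 0.192, y = 0.588
  o-xylene: x = 0.808, y = 0.412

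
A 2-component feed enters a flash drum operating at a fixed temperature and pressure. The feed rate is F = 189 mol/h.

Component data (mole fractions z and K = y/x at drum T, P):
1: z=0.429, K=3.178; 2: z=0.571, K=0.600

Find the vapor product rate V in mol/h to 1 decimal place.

Binary case is linear: z₁(K₁−1)(1+ψ(K₂−1)) + z₂(K₂−1)(1+ψ(K₁−1)) = 0
⇒ ψ = [z₁(K₁−1)+z₂(K₂−1)] / [−(K₁−1)(K₂−1)] = 0.7060/0.8712 = 0.810
Then V = ψ·F = 0.8103·189 = 153.2 mol/h and L = F − V = 35.8 mol/h.

V = 153.2 mol/h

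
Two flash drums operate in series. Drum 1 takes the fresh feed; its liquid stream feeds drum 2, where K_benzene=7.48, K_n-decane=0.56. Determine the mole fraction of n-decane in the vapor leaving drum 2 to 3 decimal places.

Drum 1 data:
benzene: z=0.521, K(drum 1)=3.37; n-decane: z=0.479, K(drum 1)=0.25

Drum 1:
Material balance + equilibrium reduce to Σ zᵢ(Kᵢ−1)/(1+ψ₁(Kᵢ−1)) = 0.
g(0) = ΣzᵢKᵢ − 1 = 0.876 and g(1) = 1 − Σzᵢ/Kᵢ = -1.071, so a root lies in (0, 1).
Newton iteration, ψ₁⁰ = 0.5:
  ψ₁ = 0.500: g = -0.0097, g' = -1.303 → ψ₁ = 0.493
Converged at ψ₁ = 0.493.
Drum-1 compositions:
  benzene: x = 0.240, y = 0.810
  n-decane: x = 0.760, y = 0.190
Drum-2 feed = drum-1 liquid: z₂ = (0.2404, 0.7596).
Drum 2:
Let ψ₂ = V/F and solve Σ zᵢ(Kᵢ−1)/(1+ψ₂(Kᵢ−1)) = 0.
Check two-phase: ΣzᵢKᵢ = 2.223 > 1 and Σzᵢ/Kᵢ = 1.389 > 1, so g(0) = 1.223 > 0 and g(1) = -0.389 < 0.
Binary case is linear: z₁(K₁−1)(1+ψ₂(K₂−1)) + z₂(K₂−1)(1+ψ₂(K₁−1)) = 0
⇒ ψ₂ = [z₁(K₁−1)+z₂(K₂−1)] / [−(K₁−1)(K₂−1)] = 1.2235/2.8512 = 0.429
  benzene: x = 0.064, y = 0.476
  n-decane: x = 0.936, y = 0.524

y_n-decane (drum 2) = 0.524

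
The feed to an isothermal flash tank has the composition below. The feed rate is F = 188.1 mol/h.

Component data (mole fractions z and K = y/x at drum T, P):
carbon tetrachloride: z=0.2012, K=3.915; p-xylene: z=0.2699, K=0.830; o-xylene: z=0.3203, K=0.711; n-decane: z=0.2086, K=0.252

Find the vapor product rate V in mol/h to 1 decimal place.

V = 46.9 mol/h

Material balance + equilibrium reduce to Σ zᵢ(Kᵢ−1)/(1+V/F(Kᵢ−1)) = 0.
g(0) = ΣzᵢKᵢ − 1 = 0.2920 and g(1) = 1 − Σzᵢ/Kᵢ = -0.6548, so a root lies in (0, 1).
Newton iteration, V/F⁰ = 0.33:
  V/F = 0.3300: g = -0.05917, g' = -0.6913 → V/F = 0.2444
  V/F = 0.2444: g = 0.00407, g' = -0.7972 → V/F = 0.2495
Converged at V/F = 0.2495.
Then V = V/F·F = 0.2495·188.1 = 46.9 mol/h and L = F − V = 141.2 mol/h.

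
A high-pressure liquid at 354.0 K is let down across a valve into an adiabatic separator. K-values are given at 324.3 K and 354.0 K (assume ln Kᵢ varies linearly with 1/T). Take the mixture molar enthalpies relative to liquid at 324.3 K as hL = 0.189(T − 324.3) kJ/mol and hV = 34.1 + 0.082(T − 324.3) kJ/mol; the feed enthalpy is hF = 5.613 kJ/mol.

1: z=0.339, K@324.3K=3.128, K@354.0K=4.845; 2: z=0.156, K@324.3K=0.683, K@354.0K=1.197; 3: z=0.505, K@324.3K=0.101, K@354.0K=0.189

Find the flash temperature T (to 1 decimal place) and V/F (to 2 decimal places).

T = 326.7 K, V/F = 0.15

Adiabatic flash: solve Rachford–Rice at each trial T, then check hF = ψ·hV(T) + (1−ψ)·hL(T).
  T = 324.3 K: K = (3.128, 0.683, 0.101), RR gives ψ = 0.130, H_out = 4.420 kJ/mol
  T = 354.0 K: K = (4.845, 1.197, 0.189), RR gives ψ = 0.358, H_out = 16.685 kJ/mol
  T = 339.1 K: K = (3.928, 0.914, 0.140), RR gives ψ = 0.254, H_out = 11.052 kJ/mol
  T = 331.7 K: K = (3.514, 0.793, 0.119), RR gives ψ = 0.196, H_out = 7.921 kJ/mol
  T = 328.0 K: K = (3.318, 0.737, 0.110), RR gives ψ = 0.164, H_out = 6.226 kJ/mol
  T = 326.1 K: K = (3.219, 0.709, 0.105), RR gives ψ = 0.147, H_out = 5.314 kJ/mol
Linear interpolation between T = 326.1 (H_out = 5.314) and T = 328.0 (H_out = 6.226) on hF = 5.613 gives T ≈ 326.7 K, at which ψ = 0.15.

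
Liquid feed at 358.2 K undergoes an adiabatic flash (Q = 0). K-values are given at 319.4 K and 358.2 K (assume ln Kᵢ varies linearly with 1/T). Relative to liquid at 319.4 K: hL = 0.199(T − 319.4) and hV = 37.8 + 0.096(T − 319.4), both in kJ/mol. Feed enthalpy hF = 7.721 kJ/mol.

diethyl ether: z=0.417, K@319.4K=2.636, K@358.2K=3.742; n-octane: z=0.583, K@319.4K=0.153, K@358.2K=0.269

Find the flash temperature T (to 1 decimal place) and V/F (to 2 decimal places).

Adiabatic flash: solve Rachford–Rice at each trial T, then check hF = ψ·hV(T) + (1−ψ)·hL(T).
  T = 319.4 K: K = (2.636, 0.153), RR gives ψ = 0.136, H_out = 5.140 kJ/mol
  T = 358.2 K: K = (3.742, 0.269), RR gives ψ = 0.358, H_out = 19.817 kJ/mol
  T = 338.8 K: K = (3.172, 0.206), RR gives ψ = 0.257, H_out = 13.059 kJ/mol
  T = 329.1 K: K = (2.900, 0.178), RR gives ψ = 0.201, H_out = 9.314 kJ/mol
  T = 324.2 K: K = (2.765, 0.165), RR gives ψ = 0.169, H_out = 7.271 kJ/mol
  T = 326.6 K: K = (2.831, 0.172), RR gives ψ = 0.185, H_out = 8.287 kJ/mol
Linear interpolation between T = 324.2 (H_out = 7.271) and T = 326.6 (H_out = 8.287) on hF = 7.721 gives T ≈ 325.3 K, at which ψ = 0.18.

T = 325.3 K, V/F = 0.18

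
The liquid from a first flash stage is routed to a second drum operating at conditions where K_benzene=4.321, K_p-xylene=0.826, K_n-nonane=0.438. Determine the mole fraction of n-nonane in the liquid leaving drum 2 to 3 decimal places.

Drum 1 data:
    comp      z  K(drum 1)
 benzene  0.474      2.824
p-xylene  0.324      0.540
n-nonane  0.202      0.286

Drum 1:
Rachford–Rice: g(ψ₁) = Σ zᵢ(Kᵢ−1)/(1+ψ₁(Kᵢ−1)) = 0.
Check two-phase: ΣzᵢKᵢ = 1.571 > 1 and Σzᵢ/Kᵢ = 1.474 > 1, so g(0) = 0.571 > 0 and g(1) = -0.474 < 0.
Iterate (Newton) starting at ψ₁ = 0.47:
  ψ₁ = 0.470: g = 0.0583, g' = -0.802 → ψ₁ = 0.543
Converged at ψ₁ = 0.543.
Drum-1 compositions:
  benzene: x = 0.238, y = 0.672
  p-xylene: x = 0.432, y = 0.233
  n-nonane: x = 0.330, y = 0.094
Drum-2 feed = drum-1 liquid: z₂ = (0.2381, 0.4319, 0.3300).
Drum 2:
Let ψ₂ = V/F and solve Σ zᵢ(Kᵢ−1)/(1+ψ₂(Kᵢ−1)) = 0.
g(0) = ΣzᵢKᵢ − 1 = 0.530 and g(1) = 1 − Σzᵢ/Kᵢ = -0.331, so a root lies in (0, 1).
Newton–Raphson from ψ₂ = 0.5:
  ψ₂ = 0.500: g = -0.0430, g' = -0.588 → ψ₂ = 0.427
  ψ₂ = 0.427: g = 0.0019, g' = -0.645 → ψ₂ = 0.430
Converged at ψ₂ = 0.430.
  benzene: x = 0.098, y = 0.424
  p-xylene: x = 0.467, y = 0.386
  n-nonane: x = 0.435, y = 0.191

x_n-nonane (drum 2) = 0.435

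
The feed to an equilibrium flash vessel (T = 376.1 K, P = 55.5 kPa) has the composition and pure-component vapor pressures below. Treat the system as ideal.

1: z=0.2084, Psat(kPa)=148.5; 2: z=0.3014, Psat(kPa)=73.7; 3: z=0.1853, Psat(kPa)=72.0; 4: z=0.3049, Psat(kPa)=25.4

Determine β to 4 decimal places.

Raoult's law: Kᵢ = Pᵢˢᵃᵗ/P = Pᵢˢᵃᵗ/55.5.
  K_1 = 148.5/55.5 = 2.675676, K_2 = 73.7/55.5 = 1.327928, K_3 = 72.0/55.5 = 1.297297, K_4 = 25.4/55.5 = 0.457658
Let β = V/F and solve Σ zᵢ(Kᵢ−1)/(1+β(Kᵢ−1)) = 0.
Feasibility: ΣzᵢKᵢ = 1.3378, Σzᵢ/Kᵢ = 1.1139 — both > 1, two phases present.
Newton–Raphson from β = 0.56:
  β = 0.5600: g = 0.07340, g' = -0.3759 → β = 0.7553
  β = 0.7553: g = -0.00174, g' = -0.4030 → β = 0.7509
Converged at β = 0.7509.

β = 0.7509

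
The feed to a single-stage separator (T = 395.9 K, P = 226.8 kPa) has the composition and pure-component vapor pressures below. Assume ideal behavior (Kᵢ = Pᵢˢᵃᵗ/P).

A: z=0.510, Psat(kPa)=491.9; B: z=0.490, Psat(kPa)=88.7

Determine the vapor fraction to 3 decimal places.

ψ = 0.418

Raoult's law: Kᵢ = Pᵢˢᵃᵗ/P = Pᵢˢᵃᵗ/226.8.
  K_A = 491.9/226.8 = 2.16887, K_B = 88.7/226.8 = 0.39109
Newton–Raphson from ψ = 0.69:
  ψ = 0.690: g = -0.1846, g' = -0.754 → ψ = 0.445
  ψ = 0.445: g = -0.0172, g' = -0.643 → ψ = 0.418
Converged at ψ = 0.418.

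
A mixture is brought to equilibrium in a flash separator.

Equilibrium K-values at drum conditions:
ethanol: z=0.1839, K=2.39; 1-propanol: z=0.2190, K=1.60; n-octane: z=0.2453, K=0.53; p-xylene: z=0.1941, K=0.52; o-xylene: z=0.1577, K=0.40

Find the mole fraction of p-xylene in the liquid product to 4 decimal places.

Rachford–Rice: g(ψ) = Σ zᵢ(Kᵢ−1)/(1+ψ(Kᵢ−1)) = 0.
g(0) = ΣzᵢKᵢ − 1 = 0.0839 and g(1) = 1 − Σzᵢ/Kᵢ = -0.4442, so a root lies in (0, 1).
Iterate (Newton) starting at ψ = 0.5:
  ψ = 0.5000: g = -0.15658, g' = -0.4562 → ψ = 0.1568
  ψ = 0.1568: g = 0.00033, g' = -0.4900 → ψ = 0.1574
Converged at ψ = 0.1574.
Compositions from xᵢ = zᵢ/(1+ψ(Kᵢ−1)), yᵢ = Kᵢxᵢ:
  ethanol: x = 0.1509, y = 0.3606
  1-propanol: x = 0.2001, y = 0.3202
  n-octane: x = 0.2649, y = 0.1404
  p-xylene: x = 0.2100, y = 0.1092
  o-xylene: x = 0.1742, y = 0.0697

x_p-xylene = 0.2100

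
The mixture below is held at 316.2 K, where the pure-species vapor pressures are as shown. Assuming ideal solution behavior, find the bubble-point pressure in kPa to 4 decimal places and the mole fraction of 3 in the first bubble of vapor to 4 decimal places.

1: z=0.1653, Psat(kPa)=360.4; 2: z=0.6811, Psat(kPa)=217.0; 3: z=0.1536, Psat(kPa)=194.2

Pbub = 237.2019 kPa, y_3 = 0.1258

At the bubble point ψ → 0, so ΣzᵢKᵢ = 1 with Kᵢ = Pᵢˢᵃᵗ/P ⇒ P = ΣzᵢPᵢˢᵃᵗ.
P = 0.1653·360.4 + 0.6811·217.0 + 0.1536·194.2 = 237.2019 kPa
yᵢ = zᵢPᵢˢᵃᵗ/P ⇒ y_3 = 0.1536·194.2/237.2019 = 0.1258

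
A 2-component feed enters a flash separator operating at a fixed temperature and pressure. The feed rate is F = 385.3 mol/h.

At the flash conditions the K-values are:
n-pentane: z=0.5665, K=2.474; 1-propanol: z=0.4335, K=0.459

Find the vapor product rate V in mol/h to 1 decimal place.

V = 290.1 mol/h

Let ψ = V/F and solve Σ zᵢ(Kᵢ−1)/(1+ψ(Kᵢ−1)) = 0.
g(0) = ΣzᵢKᵢ − 1 = 0.6005 and g(1) = 1 − Σzᵢ/Kᵢ = -0.1734, so a root lies in (0, 1).
Newton iteration, ψ⁰ = 0.48:
  ψ = 0.4800: g = 0.17224, g' = -0.6536 → ψ = 0.7435
  ψ = 0.7435: g = 0.00607, g' = -0.6353 → ψ = 0.7531
  ψ = 0.7531: g = -0.00001, g' = -0.6378 → ψ = 0.7530
Converged at ψ = 0.7530.
Then V = ψ·F = 0.7530·385.3 = 290.1 mol/h and L = F − V = 95.2 mol/h.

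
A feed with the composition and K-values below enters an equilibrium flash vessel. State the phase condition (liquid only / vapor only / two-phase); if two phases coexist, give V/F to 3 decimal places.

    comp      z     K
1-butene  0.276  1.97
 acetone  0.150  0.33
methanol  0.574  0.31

liquid only

ΣzᵢKᵢ = 0.771; Σzᵢ/Kᵢ = 2.446.
Since ΣzᵢKᵢ < 1 the mixture is below its bubble point — single liquid phase.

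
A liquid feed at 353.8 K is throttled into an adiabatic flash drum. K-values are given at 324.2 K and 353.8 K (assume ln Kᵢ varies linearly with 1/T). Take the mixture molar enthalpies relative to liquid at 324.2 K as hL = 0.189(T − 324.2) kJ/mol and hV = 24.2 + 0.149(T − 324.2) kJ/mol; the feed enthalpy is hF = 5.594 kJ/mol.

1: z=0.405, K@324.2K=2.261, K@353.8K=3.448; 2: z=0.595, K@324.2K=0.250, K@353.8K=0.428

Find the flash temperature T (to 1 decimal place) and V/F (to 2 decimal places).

Adiabatic flash: solve Rachford–Rice at each trial T, then check hF = ψ·hV(T) + (1−ψ)·hL(T).
  T = 324.2 K: K = (2.261, 0.250), RR gives ψ = 0.068, H_out = 1.649 kJ/mol
  T = 353.8 K: K = (3.448, 0.428), RR gives ψ = 0.465, H_out = 16.297 kJ/mol
  T = 339.0 K: K = (2.818, 0.331), RR gives ψ = 0.278, H_out = 9.362 kJ/mol
  T = 331.6 K: K = (2.530, 0.289), RR gives ψ = 0.180, H_out = 5.712 kJ/mol
  T = 327.9 K: K = (2.393, 0.269), RR gives ψ = 0.127, H_out = 3.751 kJ/mol
  T = 329.8 K: K = (2.463, 0.279), RR gives ψ = 0.155, H_out = 4.773 kJ/mol
Linear interpolation between T = 329.8 (H_out = 4.773) and T = 331.6 (H_out = 5.712) on hF = 5.594 gives T ≈ 331.4 K, at which ψ = 0.18.

T = 331.4 K, V/F = 0.18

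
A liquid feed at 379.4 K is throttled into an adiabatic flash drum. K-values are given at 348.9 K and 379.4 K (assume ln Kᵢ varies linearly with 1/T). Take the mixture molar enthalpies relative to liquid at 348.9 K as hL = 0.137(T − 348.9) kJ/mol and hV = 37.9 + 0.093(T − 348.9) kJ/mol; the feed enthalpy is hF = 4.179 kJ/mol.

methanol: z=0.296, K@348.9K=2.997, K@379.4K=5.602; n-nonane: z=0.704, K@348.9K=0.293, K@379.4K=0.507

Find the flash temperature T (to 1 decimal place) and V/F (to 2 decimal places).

T = 351.3 K, V/F = 0.10

Adiabatic flash: solve Rachford–Rice at each trial T, then check hF = ψ·hV(T) + (1−ψ)·hL(T).
  T = 348.9 K: K = (2.997, 0.293), RR gives ψ = 0.066, H_out = 2.507 kJ/mol
  T = 379.4 K: K = (5.602, 0.507), RR gives ψ = 0.447, H_out = 20.536 kJ/mol
  T = 364.1 K: K = (4.147, 0.390), RR gives ψ = 0.261, H_out = 11.806 kJ/mol
  T = 356.5 K: K = (3.538, 0.339), RR gives ψ = 0.170, H_out = 7.439 kJ/mol
  T = 352.7 K: K = (3.259, 0.315), RR gives ψ = 0.121, H_out = 5.075 kJ/mol
  T = 350.8 K: K = (3.126, 0.304), RR gives ψ = 0.094, H_out = 3.821 kJ/mol
Linear interpolation between T = 350.8 (H_out = 3.821) and T = 352.7 (H_out = 5.075) on hF = 4.179 gives T ≈ 351.3 K, at which ψ = 0.10.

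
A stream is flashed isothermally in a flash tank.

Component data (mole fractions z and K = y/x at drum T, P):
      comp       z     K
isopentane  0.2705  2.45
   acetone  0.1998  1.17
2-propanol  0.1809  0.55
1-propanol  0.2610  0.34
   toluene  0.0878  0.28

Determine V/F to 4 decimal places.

Rachford–Rice: g(V/F) = Σ zᵢ(Kᵢ−1)/(1+V/F(Kᵢ−1)) = 0.
g(0) = ΣzᵢKᵢ − 1 = 0.1093 and g(1) = 1 − Σzᵢ/Kᵢ = -0.6913, so a root lies in (0, 1).
Newton iteration, V/F⁰ = 0.44:
  V/F = 0.4400: g = -0.16573, g' = -0.5972 → V/F = 0.1625
  V/F = 0.1625: g = -0.00189, g' = -0.6216 → V/F = 0.1595
Converged at V/F = 0.1595.

V/F = 0.1595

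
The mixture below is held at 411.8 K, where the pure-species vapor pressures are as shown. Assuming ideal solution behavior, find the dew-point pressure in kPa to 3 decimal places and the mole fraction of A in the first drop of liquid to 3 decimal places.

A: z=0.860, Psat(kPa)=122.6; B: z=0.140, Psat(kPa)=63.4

At the dew point ψ → 1, so Σzᵢ/Kᵢ = 1 with Kᵢ = Pᵢˢᵃᵗ/P ⇒ 1/P = Σzᵢ/Pᵢˢᵃᵗ.
1/P = 0.860/122.6 + 0.140/63.4 = 0.009223 ⇒ P = 108.426 kPa
xᵢ = zᵢP/Pᵢˢᵃᵗ ⇒ x_A = 0.860·108.426/122.6 = 0.761

Pdew = 108.426 kPa, x_A = 0.761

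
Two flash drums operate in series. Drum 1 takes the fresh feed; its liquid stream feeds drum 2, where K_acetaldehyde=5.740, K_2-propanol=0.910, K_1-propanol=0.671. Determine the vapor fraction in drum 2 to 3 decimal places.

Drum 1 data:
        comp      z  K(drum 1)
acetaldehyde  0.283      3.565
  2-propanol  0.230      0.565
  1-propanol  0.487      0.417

V/F (drum 2) = 0.489

Drum 1:
Material balance + equilibrium reduce to Σ zᵢ(Kᵢ−1)/(1+ψ₁(Kᵢ−1)) = 0.
Check two-phase: ΣzᵢKᵢ = 1.342 > 1 and Σzᵢ/Kᵢ = 1.654 > 1, so g(0) = 0.342 > 0 and g(1) = -0.654 < 0.
Iterate (Newton) starting at ψ₁ = 0.5:
  ψ₁ = 0.500: g = -0.2106, g' = -0.758 → ψ₁ = 0.222
  ψ₁ = 0.222: g = 0.0254, g' = -1.027 → ψ₁ = 0.247
  ψ₁ = 0.247: g = 0.0006, g' = -0.978 → ψ₁ = 0.248
Converged at ψ₁ = 0.248.
Drum-1 compositions:
  acetaldehyde: x = 0.173, y = 0.617
  2-propanol: x = 0.258, y = 0.146
  1-propanol: x = 0.569, y = 0.237
Drum-2 feed = drum-1 liquid: z₂ = (0.1731, 0.2578, 0.5692).
Drum 2:
Material balance + equilibrium reduce to Σ zᵢ(Kᵢ−1)/(1+ψ₂(Kᵢ−1)) = 0.
Feasibility: ΣzᵢKᵢ = 1.610, Σzᵢ/Kᵢ = 1.162 — both > 1, two phases present.
Newton–Raphson from ψ₂ = 0.5:
  ψ₂ = 0.500: g = -0.0050, g' = -0.433 → ψ₂ = 0.489
Converged at ψ₂ = 0.489.
  acetaldehyde: x = 0.052, y = 0.300
  2-propanol: x = 0.270, y = 0.245
  1-propanol: x = 0.678, y = 0.455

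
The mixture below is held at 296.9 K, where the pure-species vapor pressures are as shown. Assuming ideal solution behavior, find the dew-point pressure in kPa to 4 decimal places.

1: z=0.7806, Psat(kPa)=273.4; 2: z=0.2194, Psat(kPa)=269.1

Pdew = 272.4449 kPa

At the dew point ψ → 1, so Σzᵢ/Kᵢ = 1 with Kᵢ = Pᵢˢᵃᵗ/P ⇒ 1/P = Σzᵢ/Pᵢˢᵃᵗ.
1/P = 0.7806/273.4 + 0.2194/269.1 = 0.0036705 ⇒ P = 272.4449 kPa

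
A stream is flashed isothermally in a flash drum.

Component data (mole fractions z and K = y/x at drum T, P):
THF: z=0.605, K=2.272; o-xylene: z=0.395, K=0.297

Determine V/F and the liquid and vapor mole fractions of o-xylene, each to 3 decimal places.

V/F = 0.550, x_o-xylene = 0.644, y_o-xylene = 0.191

Newton iteration, V/F⁰ = 0.41:
  V/F = 0.410: g = 0.1157, g' = -0.808 → V/F = 0.553
  V/F = 0.553: g = -0.0026, g' = -0.860 → V/F = 0.550
Converged at V/F = 0.550.
Compositions from xᵢ = zᵢ/(1+V/F(Kᵢ−1)), yᵢ = Kᵢxᵢ:
  THF: x = 0.356, y = 0.809
  o-xylene: x = 0.644, y = 0.191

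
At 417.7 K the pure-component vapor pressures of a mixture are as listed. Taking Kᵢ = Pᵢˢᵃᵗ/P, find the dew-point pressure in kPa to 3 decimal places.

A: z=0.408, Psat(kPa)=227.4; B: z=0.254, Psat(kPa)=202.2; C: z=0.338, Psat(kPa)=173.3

Pdew = 199.970 kPa

At the dew point ψ → 1, so Σzᵢ/Kᵢ = 1 with Kᵢ = Pᵢˢᵃᵗ/P ⇒ 1/P = Σzᵢ/Pᵢˢᵃᵗ.
1/P = 0.408/227.4 + 0.254/202.2 + 0.338/173.3 = 0.005001 ⇒ P = 199.970 kPa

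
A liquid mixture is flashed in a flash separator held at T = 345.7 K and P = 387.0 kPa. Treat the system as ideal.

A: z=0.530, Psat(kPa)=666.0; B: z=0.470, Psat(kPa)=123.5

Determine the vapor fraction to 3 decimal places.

ψ = 0.126

Raoult's law: Kᵢ = Pᵢˢᵃᵗ/P = Pᵢˢᵃᵗ/387.0.
  K_A = 666.0/387.0 = 1.72093, K_B = 123.5/387.0 = 0.31912
Material balance + equilibrium reduce to Σ zᵢ(Kᵢ−1)/(1+ψ(Kᵢ−1)) = 0.
Feasibility: ΣzᵢKᵢ = 1.062, Σzᵢ/Kᵢ = 1.781 — both > 1, two phases present.
Binary case is linear: z₁(K₁−1)(1+ψ(K₂−1)) + z₂(K₂−1)(1+ψ(K₁−1)) = 0
⇒ ψ = [z₁(K₁−1)+z₂(K₂−1)] / [−(K₁−1)(K₂−1)] = 0.0621/0.4909 = 0.126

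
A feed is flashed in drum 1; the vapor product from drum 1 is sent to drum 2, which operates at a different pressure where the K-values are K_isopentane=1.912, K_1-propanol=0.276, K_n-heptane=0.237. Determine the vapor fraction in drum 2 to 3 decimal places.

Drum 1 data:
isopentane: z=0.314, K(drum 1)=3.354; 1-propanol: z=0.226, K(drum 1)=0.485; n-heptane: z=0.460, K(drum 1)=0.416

V/F (drum 2) = 0.474

Drum 1:
Material balance + equilibrium reduce to Σ zᵢ(Kᵢ−1)/(1+ψ₁(Kᵢ−1)) = 0.
Feasibility: ΣzᵢKᵢ = 1.354, Σzᵢ/Kᵢ = 1.665 — both > 1, two phases present.
Newton iteration, ψ₁⁰ = 0.5:
  ψ₁ = 0.500: g = -0.1967, g' = -0.789 → ψ₁ = 0.251
  ψ₁ = 0.251: g = 0.0165, g' = -0.982 → ψ₁ = 0.267
  ψ₁ = 0.267: g = 0.0002, g' = -0.956 → ψ₁ = 0.268
Converged at ψ₁ = 0.268.
Drum-1 compositions:
  isopentane: x = 0.193, y = 0.646
  1-propanol: x = 0.262, y = 0.127
  n-heptane: x = 0.545, y = 0.227
Drum-2 feed = drum-1 vapor: z₂ = (0.6460, 0.1271, 0.2268).
Drum 2:
Let ψ₂ = V/F and solve Σ zᵢ(Kᵢ−1)/(1+ψ₂(Kᵢ−1)) = 0.
Check two-phase: ΣzᵢKᵢ = 1.324 > 1 and Σzᵢ/Kᵢ = 1.756 > 1, so g(0) = 0.324 > 0 and g(1) = -0.756 < 0.
Newton iteration, ψ₂⁰ = 0.5:
  ψ₂ = 0.500: g = -0.0194, g' = -0.762 → ψ₂ = 0.475
  ψ₂ = 0.475: g = -0.0003, g' = -0.741 → ψ₂ = 0.474
Converged at ψ₂ = 0.474.
  isopentane: x = 0.451, y = 0.862
  1-propanol: x = 0.194, y = 0.053
  n-heptane: x = 0.355, y = 0.084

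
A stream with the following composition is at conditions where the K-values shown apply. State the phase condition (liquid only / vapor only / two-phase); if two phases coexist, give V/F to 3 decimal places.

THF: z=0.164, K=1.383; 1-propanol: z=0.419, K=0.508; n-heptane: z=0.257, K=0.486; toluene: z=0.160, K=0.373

ΣzᵢKᵢ = 0.624; Σzᵢ/Kᵢ = 1.901.
Since ΣzᵢKᵢ < 1 the mixture is below its bubble point — single liquid phase.

liquid only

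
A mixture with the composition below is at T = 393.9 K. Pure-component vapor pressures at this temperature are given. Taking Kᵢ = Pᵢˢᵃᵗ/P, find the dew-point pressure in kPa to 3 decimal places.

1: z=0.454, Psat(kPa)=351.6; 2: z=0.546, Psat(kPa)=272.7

At the dew point ψ → 1, so Σzᵢ/Kᵢ = 1 with Kᵢ = Pᵢˢᵃᵗ/P ⇒ 1/P = Σzᵢ/Pᵢˢᵃᵗ.
1/P = 0.454/351.6 + 0.546/272.7 = 0.003293 ⇒ P = 303.634 kPa

Pdew = 303.634 kPa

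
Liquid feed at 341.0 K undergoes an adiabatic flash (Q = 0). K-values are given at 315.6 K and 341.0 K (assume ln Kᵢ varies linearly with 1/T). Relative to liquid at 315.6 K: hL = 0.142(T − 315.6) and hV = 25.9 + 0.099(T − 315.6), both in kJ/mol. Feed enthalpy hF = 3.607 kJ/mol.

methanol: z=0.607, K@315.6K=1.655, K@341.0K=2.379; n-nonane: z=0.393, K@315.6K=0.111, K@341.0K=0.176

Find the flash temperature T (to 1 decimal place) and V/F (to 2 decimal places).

Adiabatic flash: solve Rachford–Rice at each trial T, then check hF = ψ·hV(T) + (1−ψ)·hL(T).
  T = 315.6 K: K = (1.655, 0.111), RR gives ψ = 0.083, H_out = 2.144 kJ/mol
  T = 341.0 K: K = (2.379, 0.176), RR gives ψ = 0.452, H_out = 14.812 kJ/mol
  T = 328.3 K: K = (1.998, 0.141), RR gives ψ = 0.313, H_out = 9.738 kJ/mol
  T = 322.0 K: K = (1.823, 0.126), RR gives ψ = 0.217, H_out = 6.463 kJ/mol
  T = 318.8 K: K = (1.738, 0.118), RR gives ψ = 0.156, H_out = 4.467 kJ/mol
  T = 317.2 K: K = (1.696, 0.115), RR gives ψ = 0.121, H_out = 3.352 kJ/mol
Linear interpolation between T = 317.2 (H_out = 3.352) and T = 318.8 (H_out = 4.467) on hF = 3.607 gives T ≈ 317.6 K, at which ψ = 0.13.

T = 317.6 K, V/F = 0.13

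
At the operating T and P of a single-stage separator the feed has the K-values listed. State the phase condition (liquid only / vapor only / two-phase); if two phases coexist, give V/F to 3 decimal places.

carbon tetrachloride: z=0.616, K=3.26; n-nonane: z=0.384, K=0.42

two-phase, V/F = 0.892

ΣzᵢKᵢ = 2.169; Σzᵢ/Kᵢ = 1.103.
Both exceed 1, so a two-phase solution exists.
Let ψ = V/F and solve Σ zᵢ(Kᵢ−1)/(1+ψ(Kᵢ−1)) = 0.
Binary case is linear: z₁(K₁−1)(1+ψ(K₂−1)) + z₂(K₂−1)(1+ψ(K₁−1)) = 0
⇒ ψ = [z₁(K₁−1)+z₂(K₂−1)] / [−(K₁−1)(K₂−1)] = 1.1694/1.3108 = 0.892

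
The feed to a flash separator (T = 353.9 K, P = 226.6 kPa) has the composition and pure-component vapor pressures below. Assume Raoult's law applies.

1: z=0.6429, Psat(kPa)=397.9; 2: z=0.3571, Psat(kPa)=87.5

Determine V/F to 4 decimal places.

V/F = 0.5749

Raoult's law: Kᵢ = Pᵢˢᵃᵗ/P = Pᵢˢᵃᵗ/226.6.
  K_1 = 397.9/226.6 = 1.755958, K_2 = 87.5/226.6 = 0.386143
Material balance + equilibrium reduce to Σ zᵢ(Kᵢ−1)/(1+V/F(Kᵢ−1)) = 0.
g(0) = ΣzᵢKᵢ − 1 = 0.2668 and g(1) = 1 − Σzᵢ/Kᵢ = -0.2909, so a root lies in (0, 1).
Newton iteration, V/F⁰ = 0.69:
  V/F = 0.6900: g = -0.06088, g' = -0.5636 → V/F = 0.5820
  V/F = 0.5820: g = -0.00354, g' = -0.5029 → V/F = 0.5750
  V/F = 0.5750: g = -0.00001, g' = -0.4999 → V/F = 0.5749
Converged at V/F = 0.5749.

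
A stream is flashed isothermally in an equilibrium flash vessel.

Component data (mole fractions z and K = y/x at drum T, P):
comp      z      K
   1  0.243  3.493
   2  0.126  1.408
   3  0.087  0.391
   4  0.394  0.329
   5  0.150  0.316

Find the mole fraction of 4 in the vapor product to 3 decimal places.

Material balance + equilibrium reduce to Σ zᵢ(Kᵢ−1)/(1+V/F(Kᵢ−1)) = 0.
Check two-phase: ΣzᵢKᵢ = 1.237 > 1 and Σzᵢ/Kᵢ = 2.054 > 1, so g(0) = 0.237 > 0 and g(1) = -1.054 < 0.
Newton–Raphson from V/F = 0.5:
  V/F = 0.500: g = -0.3176, g' = -0.944 → V/F = 0.164
  V/F = 0.164: g = 0.0071, g' = -1.133 → V/F = 0.170
Converged at V/F = 0.170.
Compositions from xᵢ = zᵢ/(1+V/F(Kᵢ−1)), yᵢ = Kᵢxᵢ:
  1: x = 0.171, y = 0.596
  2: x = 0.118, y = 0.166
  3: x = 0.097, y = 0.038
  4: x = 0.445, y = 0.146
  5: x = 0.170, y = 0.054

y_4 = 0.146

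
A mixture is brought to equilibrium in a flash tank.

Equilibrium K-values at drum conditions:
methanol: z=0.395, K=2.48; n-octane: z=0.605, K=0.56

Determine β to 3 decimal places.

β = 0.489

Material balance + equilibrium reduce to Σ zᵢ(Kᵢ−1)/(1+β(Kᵢ−1)) = 0.
g(0) = ΣzᵢKᵢ − 1 = 0.318 and g(1) = 1 − Σzᵢ/Kᵢ = -0.240, so a root lies in (0, 1).
Iterate (Newton) starting at β = 0.5:
  β = 0.500: g = -0.0053, g' = -0.478 → β = 0.489
Converged at β = 0.489.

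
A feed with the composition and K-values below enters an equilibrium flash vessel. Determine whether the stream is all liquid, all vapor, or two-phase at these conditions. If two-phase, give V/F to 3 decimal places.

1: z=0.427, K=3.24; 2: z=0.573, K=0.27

two-phase, V/F = 0.329

ΣzᵢKᵢ = 1.538; Σzᵢ/Kᵢ = 2.254.
Both exceed 1, so a two-phase solution exists.
Rachford–Rice: g(ψ) = Σ zᵢ(Kᵢ−1)/(1+ψ(Kᵢ−1)) = 0.
Binary case is linear: z₁(K₁−1)(1+ψ(K₂−1)) + z₂(K₂−1)(1+ψ(K₁−1)) = 0
⇒ ψ = [z₁(K₁−1)+z₂(K₂−1)] / [−(K₁−1)(K₂−1)] = 0.5382/1.6352 = 0.329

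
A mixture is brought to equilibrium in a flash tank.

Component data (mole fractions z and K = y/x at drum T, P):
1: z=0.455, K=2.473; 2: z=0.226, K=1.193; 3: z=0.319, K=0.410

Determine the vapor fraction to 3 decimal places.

ψ = 0.782

Material balance + equilibrium reduce to Σ zᵢ(Kᵢ−1)/(1+ψ(Kᵢ−1)) = 0.
g(0) = ΣzᵢKᵢ − 1 = 0.526 and g(1) = 1 − Σzᵢ/Kᵢ = -0.151, so a root lies in (0, 1).
Iterate (Newton) starting at ψ = 0.4:
  ψ = 0.400: g = 0.2159, g' = -0.588 → ψ = 0.767
  ψ = 0.767: g = 0.0090, g' = -0.594 → ψ = 0.782
Converged at ψ = 0.782.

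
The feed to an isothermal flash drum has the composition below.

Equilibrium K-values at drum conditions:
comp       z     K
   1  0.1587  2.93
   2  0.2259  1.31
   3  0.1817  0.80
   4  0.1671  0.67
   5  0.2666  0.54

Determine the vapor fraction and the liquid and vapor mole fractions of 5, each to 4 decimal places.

ψ = 0.3453, x_5 = 0.3169, y_5 = 0.1711

Let ψ = V/F and solve Σ zᵢ(Kᵢ−1)/(1+ψ(Kᵢ−1)) = 0.
g(0) = ΣzᵢKᵢ − 1 = 0.1622 and g(1) = 1 − Σzᵢ/Kᵢ = -0.1968, so a root lies in (0, 1).
Newton–Raphson from ψ = 0.32:
  ψ = 0.3200: g = 0.00878, g' = -0.3525 → ψ = 0.3449
  ψ = 0.3449: g = 0.00013, g' = -0.3420 → ψ = 0.3453
Converged at ψ = 0.3453.
Compositions from xᵢ = zᵢ/(1+ψ(Kᵢ−1)), yᵢ = Kᵢxᵢ:
  1: x = 0.0952, y = 0.2790
  2: x = 0.2041, y = 0.2673
  3: x = 0.1952, y = 0.1561
  4: x = 0.1886, y = 0.1264
  5: x = 0.3169, y = 0.1711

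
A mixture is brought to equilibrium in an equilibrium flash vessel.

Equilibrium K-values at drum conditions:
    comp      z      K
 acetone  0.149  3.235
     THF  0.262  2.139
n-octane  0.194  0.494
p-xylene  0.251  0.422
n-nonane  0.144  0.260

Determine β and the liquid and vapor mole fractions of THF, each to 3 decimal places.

β = 0.292, x_THF = 0.197, y_THF = 0.421

Material balance + equilibrium reduce to Σ zᵢ(Kᵢ−1)/(1+β(Kᵢ−1)) = 0.
Feasibility: ΣzᵢKᵢ = 1.282, Σzᵢ/Kᵢ = 1.710 — both > 1, two phases present.
Newton iteration, β⁰ = 0.52:
  β = 0.520: g = -0.1724, g' = -0.764 → β = 0.294
  β = 0.294: g = -0.0021, g' = -0.781 → β = 0.292
Converged at β = 0.292.
Compositions from xᵢ = zᵢ/(1+β(Kᵢ−1)), yᵢ = Kᵢxᵢ:
  acetone: x = 0.090, y = 0.292
  THF: x = 0.197, y = 0.421
  n-octane: x = 0.228, y = 0.112
  p-xylene: x = 0.302, y = 0.127
  n-nonane: x = 0.184, y = 0.048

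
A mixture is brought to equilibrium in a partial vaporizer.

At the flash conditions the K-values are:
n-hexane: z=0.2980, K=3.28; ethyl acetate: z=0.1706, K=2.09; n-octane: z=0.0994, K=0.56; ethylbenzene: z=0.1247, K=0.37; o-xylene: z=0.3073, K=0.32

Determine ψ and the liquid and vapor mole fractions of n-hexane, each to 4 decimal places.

ψ = 0.4442, x_n-hexane = 0.1481, y_n-hexane = 0.4856

Let ψ = V/F and solve Σ zᵢ(Kᵢ−1)/(1+ψ(Kᵢ−1)) = 0.
Check two-phase: ΣzᵢKᵢ = 1.5341 > 1 and Σzᵢ/Kᵢ = 1.6473 > 1, so g(0) = 0.5341 > 0 and g(1) = -0.6473 < 0.
Newton–Raphson from ψ = 0.61:
  ψ = 0.6100: g = -0.14858, g' = -0.9256 → ψ = 0.4495
  ψ = 0.4495: g = -0.00469, g' = -0.8901 → ψ = 0.4442
Converged at ψ = 0.4442.
Compositions from xᵢ = zᵢ/(1+ψ(Kᵢ−1)), yᵢ = Kᵢxᵢ:
  n-hexane: x = 0.1481, y = 0.4856
  ethyl acetate: x = 0.1149, y = 0.2402
  n-octane: x = 0.1235, y = 0.0692
  ethylbenzene: x = 0.1732, y = 0.0641
  o-xylene: x = 0.4403, y = 0.1409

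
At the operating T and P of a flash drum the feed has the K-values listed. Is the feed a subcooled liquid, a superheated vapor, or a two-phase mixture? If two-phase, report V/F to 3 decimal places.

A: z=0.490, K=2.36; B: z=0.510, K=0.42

ΣzᵢKᵢ = 1.371; Σzᵢ/Kᵢ = 1.422.
Both exceed 1, so a two-phase solution exists.
Binary case is linear: z₁(K₁−1)(1+ψ(K₂−1)) + z₂(K₂−1)(1+ψ(K₁−1)) = 0
⇒ ψ = [z₁(K₁−1)+z₂(K₂−1)] / [−(K₁−1)(K₂−1)] = 0.3706/0.7888 = 0.470

two-phase, V/F = 0.470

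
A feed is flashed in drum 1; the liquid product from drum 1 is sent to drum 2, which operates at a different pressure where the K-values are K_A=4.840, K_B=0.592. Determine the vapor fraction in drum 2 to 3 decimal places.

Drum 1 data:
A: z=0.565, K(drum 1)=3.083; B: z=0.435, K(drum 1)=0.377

V/F (drum 2) = 0.364

Drum 1:
Rachford–Rice: g(ψ₁) = Σ zᵢ(Kᵢ−1)/(1+ψ₁(Kᵢ−1)) = 0.
g(0) = ΣzᵢKᵢ − 1 = 0.906 and g(1) = 1 − Σzᵢ/Kᵢ = -0.337, so a root lies in (0, 1).
Binary case is linear: z₁(K₁−1)(1+ψ₁(K₂−1)) + z₂(K₂−1)(1+ψ₁(K₁−1)) = 0
⇒ ψ₁ = [z₁(K₁−1)+z₂(K₂−1)] / [−(K₁−1)(K₂−1)] = 0.9059/1.2977 = 0.698
Drum-1 compositions:
  A: x = 0.230, y = 0.710
  B: x = 0.770, y = 0.290
Drum-2 feed = drum-1 liquid: z₂ = (0.2302, 0.7698).
Drum 2:
Rachford–Rice: g(ψ₂) = Σ zᵢ(Kᵢ−1)/(1+ψ₂(Kᵢ−1)) = 0.
Check two-phase: ΣzᵢKᵢ = 1.570 > 1 and Σzᵢ/Kᵢ = 1.348 > 1, so g(0) = 0.570 > 0 and g(1) = -0.348 < 0.
Binary case is linear: z₁(K₁−1)(1+ψ₂(K₂−1)) + z₂(K₂−1)(1+ψ₂(K₁−1)) = 0
⇒ ψ₂ = [z₁(K₁−1)+z₂(K₂−1)] / [−(K₁−1)(K₂−1)] = 0.5700/1.5667 = 0.364
  A: x = 0.096, y = 0.465
  B: x = 0.904, y = 0.535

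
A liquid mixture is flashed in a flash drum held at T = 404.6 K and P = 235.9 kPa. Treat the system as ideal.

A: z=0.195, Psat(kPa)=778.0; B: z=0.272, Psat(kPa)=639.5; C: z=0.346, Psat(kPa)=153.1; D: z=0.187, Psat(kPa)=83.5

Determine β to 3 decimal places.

β = 0.703

Raoult's law: Kᵢ = Pᵢˢᵃᵗ/P = Pᵢˢᵃᵗ/235.9.
  K_A = 778.0/235.9 = 3.29801, K_B = 639.5/235.9 = 2.71089, K_C = 153.1/235.9 = 0.64900, K_D = 83.5/235.9 = 0.35396
Newton–Raphson from β = 0.5:
  β = 0.500: g = 0.1336, g' = -0.687 → β = 0.694
  β = 0.694: g = 0.0057, g' = -0.650 → β = 0.703
Converged at β = 0.703.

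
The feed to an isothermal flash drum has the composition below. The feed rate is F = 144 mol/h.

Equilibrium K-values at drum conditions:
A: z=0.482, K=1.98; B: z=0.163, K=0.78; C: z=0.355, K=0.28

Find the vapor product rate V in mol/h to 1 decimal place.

Let ψ = V/F and solve Σ zᵢ(Kᵢ−1)/(1+ψ(Kᵢ−1)) = 0.
Feasibility: ΣzᵢKᵢ = 1.181, Σzᵢ/Kᵢ = 1.720 — both > 1, two phases present.
Newton–Raphson from ψ = 0.5:
  ψ = 0.500: g = -0.1226, g' = -0.668 → ψ = 0.316
  ψ = 0.316: g = -0.0089, g' = -0.587 → ψ = 0.301
Converged at ψ = 0.301.
Then V = ψ·F = 0.3011·144 = 43.4 mol/h and L = F − V = 100.6 mol/h.

V = 43.4 mol/h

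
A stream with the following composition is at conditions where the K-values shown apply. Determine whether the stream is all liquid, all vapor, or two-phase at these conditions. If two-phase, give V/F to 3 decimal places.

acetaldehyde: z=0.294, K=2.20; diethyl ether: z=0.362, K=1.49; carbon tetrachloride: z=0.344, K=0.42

two-phase, V/F = 0.676

ΣzᵢKᵢ = 1.331; Σzᵢ/Kᵢ = 1.196.
Both exceed 1, so a two-phase solution exists.
Material balance + equilibrium reduce to Σ zᵢ(Kᵢ−1)/(1+ψ(Kᵢ−1)) = 0.
Iterate (Newton) starting at ψ = 0.5:
  ψ = 0.500: g = 0.0820, g' = -0.451 → ψ = 0.682
  ψ = 0.682: g = -0.0030, g' = -0.493 → ψ = 0.676
Converged at ψ = 0.676.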